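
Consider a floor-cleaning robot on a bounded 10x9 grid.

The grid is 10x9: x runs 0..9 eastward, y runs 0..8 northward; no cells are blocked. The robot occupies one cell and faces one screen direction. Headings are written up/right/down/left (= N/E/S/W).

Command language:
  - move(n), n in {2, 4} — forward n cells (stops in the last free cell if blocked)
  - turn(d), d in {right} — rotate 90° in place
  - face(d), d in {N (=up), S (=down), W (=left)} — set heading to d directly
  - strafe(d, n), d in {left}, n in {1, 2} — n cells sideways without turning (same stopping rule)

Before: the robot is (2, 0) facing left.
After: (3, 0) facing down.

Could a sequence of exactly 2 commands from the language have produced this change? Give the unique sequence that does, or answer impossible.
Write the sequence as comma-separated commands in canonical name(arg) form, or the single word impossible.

face(S), strafe(left, 1)

key: cell and facing (now S) both changed — the 2 commands mix motion and turning
from: (2, 0) facing left
step 1 (face(S)): (2, 0) facing down
step 2 (strafe(left, 1)): (3, 0) facing down
all 64 alternatives checked — unique.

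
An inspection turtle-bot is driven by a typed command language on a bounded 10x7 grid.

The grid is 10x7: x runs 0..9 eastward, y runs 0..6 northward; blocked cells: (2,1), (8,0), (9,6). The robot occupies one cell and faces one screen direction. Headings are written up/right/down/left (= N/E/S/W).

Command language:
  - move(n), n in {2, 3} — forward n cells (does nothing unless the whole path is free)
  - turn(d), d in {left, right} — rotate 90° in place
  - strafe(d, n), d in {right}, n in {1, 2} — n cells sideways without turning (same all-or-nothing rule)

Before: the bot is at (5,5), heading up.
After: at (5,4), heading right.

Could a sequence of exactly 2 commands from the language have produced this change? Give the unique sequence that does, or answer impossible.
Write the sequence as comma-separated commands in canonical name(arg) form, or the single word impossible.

turn(right), strafe(right, 1)

key: position moved to (5,4) AND the heading swung to E — translation plus rotation needed
from: at (5,5), heading up
1. turn(right) → at (5,5), heading right
2. strafe(right, 1) → at (5,4), heading right
all 36 alternatives checked — unique.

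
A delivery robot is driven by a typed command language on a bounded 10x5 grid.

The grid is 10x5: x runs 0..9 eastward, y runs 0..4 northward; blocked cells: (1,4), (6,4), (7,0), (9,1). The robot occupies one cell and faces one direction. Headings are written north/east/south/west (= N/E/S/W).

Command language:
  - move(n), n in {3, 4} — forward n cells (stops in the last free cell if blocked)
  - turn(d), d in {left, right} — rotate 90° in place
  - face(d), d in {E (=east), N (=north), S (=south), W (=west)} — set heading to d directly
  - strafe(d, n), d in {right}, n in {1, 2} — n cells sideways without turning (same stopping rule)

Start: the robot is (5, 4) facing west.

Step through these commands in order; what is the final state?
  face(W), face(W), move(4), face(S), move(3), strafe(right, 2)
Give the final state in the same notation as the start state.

(0, 1) facing south

initial: (5, 4) facing west
step 1 (face(W)): (5, 4) facing west
step 2 (face(W)): (5, 4) facing west
step 3 (move(4)): (2, 4) facing west
step 4 (face(S)): (2, 4) facing south
step 5 (move(3)): (2, 1) facing south
step 6 (strafe(right, 2)): (0, 1) facing south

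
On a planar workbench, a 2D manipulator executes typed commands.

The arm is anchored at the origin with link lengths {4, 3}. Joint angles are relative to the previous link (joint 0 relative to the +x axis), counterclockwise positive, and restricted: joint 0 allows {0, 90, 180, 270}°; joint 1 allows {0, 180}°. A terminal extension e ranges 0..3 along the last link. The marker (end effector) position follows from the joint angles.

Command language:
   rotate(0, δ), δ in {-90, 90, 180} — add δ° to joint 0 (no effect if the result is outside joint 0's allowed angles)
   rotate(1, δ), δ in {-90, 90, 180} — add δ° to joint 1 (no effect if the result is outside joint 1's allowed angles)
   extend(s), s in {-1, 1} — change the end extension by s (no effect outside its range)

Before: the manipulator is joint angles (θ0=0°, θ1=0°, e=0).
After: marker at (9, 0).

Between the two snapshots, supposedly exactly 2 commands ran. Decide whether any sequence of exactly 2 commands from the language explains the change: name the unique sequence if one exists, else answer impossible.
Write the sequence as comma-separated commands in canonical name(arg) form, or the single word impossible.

from: joint angles (θ0=0°, θ1=0°, e=0)
t=1 extend(1) ⇒ joint angles (θ0=0°, θ1=0°, e=1)
t=2 extend(1) ⇒ joint angles (θ0=0°, θ1=0°, e=2)
no rival 2-sequence matches.

extend(1), extend(1)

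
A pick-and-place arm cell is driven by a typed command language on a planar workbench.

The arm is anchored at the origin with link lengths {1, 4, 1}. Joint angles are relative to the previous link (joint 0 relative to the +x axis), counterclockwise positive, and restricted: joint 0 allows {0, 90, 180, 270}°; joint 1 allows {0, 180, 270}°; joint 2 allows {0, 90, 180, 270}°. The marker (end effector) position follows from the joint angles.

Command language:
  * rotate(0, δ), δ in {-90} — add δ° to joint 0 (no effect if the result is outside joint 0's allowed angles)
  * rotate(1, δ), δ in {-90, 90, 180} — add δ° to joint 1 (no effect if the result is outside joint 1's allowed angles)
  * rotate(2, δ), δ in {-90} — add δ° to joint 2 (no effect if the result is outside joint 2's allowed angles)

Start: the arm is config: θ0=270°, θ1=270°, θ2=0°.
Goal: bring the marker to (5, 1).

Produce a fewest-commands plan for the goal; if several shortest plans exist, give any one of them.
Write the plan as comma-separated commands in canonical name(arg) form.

t0: config: θ0=270°, θ1=270°, θ2=0°
step 1 (rotate(0, -90)): config: θ0=180°, θ1=270°, θ2=0°
step 2 (rotate(0, -90)): config: θ0=90°, θ1=270°, θ2=0°
shorter routes all fall short; 2 is best.

rotate(0, -90), rotate(0, -90)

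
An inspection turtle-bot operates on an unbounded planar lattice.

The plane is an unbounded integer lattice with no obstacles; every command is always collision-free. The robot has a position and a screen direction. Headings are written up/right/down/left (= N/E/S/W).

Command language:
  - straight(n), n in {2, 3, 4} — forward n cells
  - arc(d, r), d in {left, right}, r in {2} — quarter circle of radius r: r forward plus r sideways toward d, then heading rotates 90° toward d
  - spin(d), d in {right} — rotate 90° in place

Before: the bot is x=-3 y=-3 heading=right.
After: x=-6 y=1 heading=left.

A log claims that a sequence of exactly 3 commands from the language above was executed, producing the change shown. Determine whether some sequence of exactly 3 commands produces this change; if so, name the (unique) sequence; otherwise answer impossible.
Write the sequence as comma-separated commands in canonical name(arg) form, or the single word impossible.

arc(left, 2), arc(left, 2), straight(3)

key: order matters: swapping arc(left, 2) and straight(3) lands elsewhere
initial: x=-3 y=-3 heading=right
t=1 arc(left, 2) ⇒ x=-1 y=-1 heading=up
t=2 arc(left, 2) ⇒ x=-3 y=1 heading=left
t=3 straight(3) ⇒ x=-6 y=1 heading=left
all 216 alternatives checked — unique.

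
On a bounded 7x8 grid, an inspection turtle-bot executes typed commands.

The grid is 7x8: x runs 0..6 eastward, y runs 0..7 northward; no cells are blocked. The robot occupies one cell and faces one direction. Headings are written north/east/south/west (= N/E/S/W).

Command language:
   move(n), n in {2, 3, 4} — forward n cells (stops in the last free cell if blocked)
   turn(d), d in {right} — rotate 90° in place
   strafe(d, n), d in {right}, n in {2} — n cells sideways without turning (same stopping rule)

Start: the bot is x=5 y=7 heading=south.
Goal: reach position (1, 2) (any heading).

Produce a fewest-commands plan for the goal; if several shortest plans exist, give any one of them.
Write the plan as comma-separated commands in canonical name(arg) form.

initial: x=5 y=7 heading=south
step 1 (move(3)): x=5 y=4 heading=south
step 2 (move(2)): x=5 y=2 heading=south
step 3 (turn(right)): x=5 y=2 heading=west
step 4 (move(4)): x=1 y=2 heading=west
shorter routes all fall short; 4 is best.

move(3), move(2), turn(right), move(4)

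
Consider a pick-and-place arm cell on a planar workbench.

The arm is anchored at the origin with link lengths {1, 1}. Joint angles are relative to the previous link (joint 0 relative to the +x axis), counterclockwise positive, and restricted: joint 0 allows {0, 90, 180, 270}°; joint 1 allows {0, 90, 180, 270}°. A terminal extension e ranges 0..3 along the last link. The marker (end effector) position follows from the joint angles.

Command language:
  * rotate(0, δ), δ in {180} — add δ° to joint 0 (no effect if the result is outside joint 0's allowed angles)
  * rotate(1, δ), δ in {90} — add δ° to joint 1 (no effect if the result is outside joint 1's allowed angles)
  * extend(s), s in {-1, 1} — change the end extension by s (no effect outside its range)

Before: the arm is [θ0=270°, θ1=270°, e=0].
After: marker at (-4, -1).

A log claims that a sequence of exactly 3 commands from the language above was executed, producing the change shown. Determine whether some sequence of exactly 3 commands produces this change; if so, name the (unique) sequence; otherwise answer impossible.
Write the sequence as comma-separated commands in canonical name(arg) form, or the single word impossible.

extend(1), extend(1), extend(1)

initial: [θ0=270°, θ1=270°, e=0]
[1] after extend(1): [θ0=270°, θ1=270°, e=1]
[2] after extend(1): [θ0=270°, θ1=270°, e=2]
[3] after extend(1): [θ0=270°, θ1=270°, e=3]
no other 3-command option fits: unique.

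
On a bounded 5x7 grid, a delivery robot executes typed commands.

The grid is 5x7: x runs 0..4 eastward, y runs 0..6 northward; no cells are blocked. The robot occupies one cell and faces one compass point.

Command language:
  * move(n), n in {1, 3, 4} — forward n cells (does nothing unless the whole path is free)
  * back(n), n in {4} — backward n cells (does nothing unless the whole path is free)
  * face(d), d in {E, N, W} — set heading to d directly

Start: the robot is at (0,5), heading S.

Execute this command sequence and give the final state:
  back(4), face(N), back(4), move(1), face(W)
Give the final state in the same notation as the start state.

t0: at (0,5), heading S
t=1 back(4) ⇒ at (0,5), heading S
t=2 face(N) ⇒ at (0,5), heading N
t=3 back(4) ⇒ at (0,1), heading N
t=4 move(1) ⇒ at (0,2), heading N
t=5 face(W) ⇒ at (0,2), heading W

at (0,2), heading W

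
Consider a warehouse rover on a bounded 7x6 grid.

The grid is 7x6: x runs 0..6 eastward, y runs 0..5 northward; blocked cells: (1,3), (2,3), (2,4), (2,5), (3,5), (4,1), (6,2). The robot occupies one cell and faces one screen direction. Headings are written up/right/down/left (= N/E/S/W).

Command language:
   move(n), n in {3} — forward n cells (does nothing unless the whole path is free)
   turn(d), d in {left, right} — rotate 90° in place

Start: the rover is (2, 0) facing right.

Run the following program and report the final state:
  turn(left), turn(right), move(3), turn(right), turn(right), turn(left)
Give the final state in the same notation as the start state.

t0: (2, 0) facing right
step 1 (turn(left)): (2, 0) facing up
step 2 (turn(right)): (2, 0) facing right
step 3 (move(3)): (5, 0) facing right
step 4 (turn(right)): (5, 0) facing down
step 5 (turn(right)): (5, 0) facing left
step 6 (turn(left)): (5, 0) facing down

(5, 0) facing down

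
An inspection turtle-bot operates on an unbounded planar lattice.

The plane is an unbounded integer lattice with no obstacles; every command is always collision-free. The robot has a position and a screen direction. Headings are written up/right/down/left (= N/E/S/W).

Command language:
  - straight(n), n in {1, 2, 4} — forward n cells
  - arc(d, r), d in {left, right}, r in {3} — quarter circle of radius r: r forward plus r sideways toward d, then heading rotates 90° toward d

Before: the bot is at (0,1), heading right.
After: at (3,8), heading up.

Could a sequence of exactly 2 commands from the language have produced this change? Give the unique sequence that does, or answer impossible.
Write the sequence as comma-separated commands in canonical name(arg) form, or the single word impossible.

key: running straight(4) before arc(left, 3) would end elsewhere — order is forced
begin: at (0,1), heading right
1. arc(left, 3) → at (3,4), heading up
2. straight(4) → at (3,8), heading up
uniquely the one of 25 2-step routes that fits.

arc(left, 3), straight(4)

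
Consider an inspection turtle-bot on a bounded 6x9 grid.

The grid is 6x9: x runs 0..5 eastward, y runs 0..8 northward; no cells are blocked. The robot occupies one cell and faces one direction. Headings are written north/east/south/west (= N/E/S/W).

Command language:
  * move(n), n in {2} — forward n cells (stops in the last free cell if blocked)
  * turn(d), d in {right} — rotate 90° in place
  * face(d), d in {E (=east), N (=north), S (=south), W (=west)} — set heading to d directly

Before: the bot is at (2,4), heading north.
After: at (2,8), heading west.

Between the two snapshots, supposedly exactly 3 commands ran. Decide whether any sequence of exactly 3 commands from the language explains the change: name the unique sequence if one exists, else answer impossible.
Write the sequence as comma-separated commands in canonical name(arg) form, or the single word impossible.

move(2), move(2), face(W)

key: cell and facing (now W) both changed — the 3 commands mix motion and turning
from: at (2,4), heading north
step 1 (move(2)): at (2,6), heading north
step 2 (move(2)): at (2,8), heading north
step 3 (face(W)): at (2,8), heading west
all 216 alternatives checked — unique.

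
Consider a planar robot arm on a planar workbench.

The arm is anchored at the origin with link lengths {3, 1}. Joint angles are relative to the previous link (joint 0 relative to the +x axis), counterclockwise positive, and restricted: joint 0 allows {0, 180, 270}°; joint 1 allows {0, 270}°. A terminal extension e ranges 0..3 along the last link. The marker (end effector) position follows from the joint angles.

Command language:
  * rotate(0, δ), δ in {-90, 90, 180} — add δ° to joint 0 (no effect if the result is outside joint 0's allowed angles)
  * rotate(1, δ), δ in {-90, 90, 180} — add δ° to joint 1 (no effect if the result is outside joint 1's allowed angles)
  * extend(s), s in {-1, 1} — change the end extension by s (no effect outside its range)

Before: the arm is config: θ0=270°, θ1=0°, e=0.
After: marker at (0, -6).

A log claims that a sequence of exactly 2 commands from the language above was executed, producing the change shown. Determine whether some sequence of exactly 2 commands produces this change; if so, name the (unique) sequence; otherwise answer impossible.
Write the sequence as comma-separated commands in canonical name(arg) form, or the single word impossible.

extend(1), extend(1)

t0: config: θ0=270°, θ1=0°, e=0
t=1 extend(1) ⇒ config: θ0=270°, θ1=0°, e=1
t=2 extend(1) ⇒ config: θ0=270°, θ1=0°, e=2
no rival 2-sequence matches.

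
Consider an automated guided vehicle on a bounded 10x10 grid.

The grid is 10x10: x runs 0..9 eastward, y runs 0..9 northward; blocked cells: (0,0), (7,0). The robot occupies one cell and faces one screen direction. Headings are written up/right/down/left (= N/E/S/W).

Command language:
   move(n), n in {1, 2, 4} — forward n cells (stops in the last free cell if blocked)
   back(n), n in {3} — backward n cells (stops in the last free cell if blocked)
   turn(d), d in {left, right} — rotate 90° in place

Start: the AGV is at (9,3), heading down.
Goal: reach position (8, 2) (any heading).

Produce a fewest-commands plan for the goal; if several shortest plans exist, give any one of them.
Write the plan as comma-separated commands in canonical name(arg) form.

from: at (9,3), heading down
t=1 move(1) ⇒ at (9,2), heading down
t=2 turn(right) ⇒ at (9,2), heading left
t=3 move(1) ⇒ at (8,2), heading left
minimal: 3 command(s), checked below 3.

move(1), turn(right), move(1)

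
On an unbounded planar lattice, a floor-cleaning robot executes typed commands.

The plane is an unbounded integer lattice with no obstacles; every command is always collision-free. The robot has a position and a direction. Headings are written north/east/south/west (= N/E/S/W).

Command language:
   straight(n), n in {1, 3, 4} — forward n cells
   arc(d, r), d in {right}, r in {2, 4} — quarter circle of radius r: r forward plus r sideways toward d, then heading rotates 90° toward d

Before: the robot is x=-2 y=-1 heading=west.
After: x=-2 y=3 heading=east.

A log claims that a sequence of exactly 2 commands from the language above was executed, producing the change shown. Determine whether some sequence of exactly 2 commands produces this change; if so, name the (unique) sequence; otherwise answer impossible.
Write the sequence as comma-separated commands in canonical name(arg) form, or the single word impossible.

arc(right, 2), arc(right, 2)

key: cell and facing (now E) both changed — the 2 commands mix motion and turning
begin: x=-2 y=-1 heading=west
t=1 arc(right, 2) ⇒ x=-4 y=1 heading=north
t=2 arc(right, 2) ⇒ x=-2 y=3 heading=east
no other 2-command option fits: unique.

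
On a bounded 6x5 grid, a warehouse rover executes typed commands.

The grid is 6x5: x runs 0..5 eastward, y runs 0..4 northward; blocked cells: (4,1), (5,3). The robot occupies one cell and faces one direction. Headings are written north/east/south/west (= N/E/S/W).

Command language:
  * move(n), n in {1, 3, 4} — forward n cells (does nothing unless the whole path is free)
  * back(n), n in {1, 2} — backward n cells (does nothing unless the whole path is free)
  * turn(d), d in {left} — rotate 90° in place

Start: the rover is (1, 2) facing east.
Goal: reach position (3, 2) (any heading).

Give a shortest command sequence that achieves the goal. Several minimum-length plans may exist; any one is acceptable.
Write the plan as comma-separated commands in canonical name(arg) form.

initial: (1, 2) facing east
step 1 (move(3)): (4, 2) facing east
step 2 (back(1)): (3, 2) facing east
no 1-step plan works, so 2 is optimal.

move(3), back(1)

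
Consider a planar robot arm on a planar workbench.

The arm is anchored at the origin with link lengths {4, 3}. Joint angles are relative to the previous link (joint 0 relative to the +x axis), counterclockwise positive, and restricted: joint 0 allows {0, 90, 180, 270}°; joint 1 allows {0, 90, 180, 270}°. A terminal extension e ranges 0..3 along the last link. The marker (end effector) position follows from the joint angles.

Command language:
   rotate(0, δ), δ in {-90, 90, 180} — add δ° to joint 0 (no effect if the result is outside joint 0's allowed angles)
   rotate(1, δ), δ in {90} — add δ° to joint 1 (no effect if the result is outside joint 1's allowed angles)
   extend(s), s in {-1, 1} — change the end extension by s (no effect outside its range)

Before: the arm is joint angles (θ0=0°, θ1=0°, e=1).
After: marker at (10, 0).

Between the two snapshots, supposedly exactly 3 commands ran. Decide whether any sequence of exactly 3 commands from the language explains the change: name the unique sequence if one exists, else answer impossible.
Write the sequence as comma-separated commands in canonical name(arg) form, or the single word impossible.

extend(1), extend(1), extend(1)

initial: joint angles (θ0=0°, θ1=0°, e=1)
[1] after extend(1): joint angles (θ0=0°, θ1=0°, e=2)
[2] after extend(1): joint angles (θ0=0°, θ1=0°, e=3)
[3] after extend(1): joint angles (θ0=0°, θ1=0°, e=3)
no rival 3-sequence matches.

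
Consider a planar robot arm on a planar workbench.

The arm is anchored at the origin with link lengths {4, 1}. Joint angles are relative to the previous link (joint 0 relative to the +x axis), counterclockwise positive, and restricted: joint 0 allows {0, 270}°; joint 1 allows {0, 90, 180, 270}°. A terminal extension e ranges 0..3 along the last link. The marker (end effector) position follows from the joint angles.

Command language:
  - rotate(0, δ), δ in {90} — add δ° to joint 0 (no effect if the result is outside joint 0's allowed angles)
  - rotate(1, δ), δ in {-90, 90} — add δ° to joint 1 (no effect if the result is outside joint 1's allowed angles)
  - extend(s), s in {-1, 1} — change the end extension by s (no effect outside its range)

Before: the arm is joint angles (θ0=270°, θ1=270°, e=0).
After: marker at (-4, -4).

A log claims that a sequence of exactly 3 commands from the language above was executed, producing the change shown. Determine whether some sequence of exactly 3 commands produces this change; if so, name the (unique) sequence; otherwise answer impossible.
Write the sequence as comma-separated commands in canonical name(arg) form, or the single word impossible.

start: joint angles (θ0=270°, θ1=270°, e=0)
step 1 (extend(1)): joint angles (θ0=270°, θ1=270°, e=1)
step 2 (extend(1)): joint angles (θ0=270°, θ1=270°, e=2)
step 3 (extend(1)): joint angles (θ0=270°, θ1=270°, e=3)
no rival 3-sequence matches.

extend(1), extend(1), extend(1)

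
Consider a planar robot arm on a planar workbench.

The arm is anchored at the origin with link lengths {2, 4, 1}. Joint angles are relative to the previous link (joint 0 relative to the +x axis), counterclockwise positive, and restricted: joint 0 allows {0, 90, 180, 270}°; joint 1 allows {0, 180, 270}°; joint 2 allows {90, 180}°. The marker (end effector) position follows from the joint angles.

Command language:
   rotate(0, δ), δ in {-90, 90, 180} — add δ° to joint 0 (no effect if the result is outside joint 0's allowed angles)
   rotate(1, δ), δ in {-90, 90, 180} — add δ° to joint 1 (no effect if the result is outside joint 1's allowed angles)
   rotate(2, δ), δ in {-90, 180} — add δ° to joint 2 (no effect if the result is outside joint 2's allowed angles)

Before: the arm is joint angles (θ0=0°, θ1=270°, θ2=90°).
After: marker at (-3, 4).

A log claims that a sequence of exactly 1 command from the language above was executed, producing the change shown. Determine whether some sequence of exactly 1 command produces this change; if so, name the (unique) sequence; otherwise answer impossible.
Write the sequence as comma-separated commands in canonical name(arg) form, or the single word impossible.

begin: joint angles (θ0=0°, θ1=270°, θ2=90°)
t=1 rotate(0, 180) ⇒ joint angles (θ0=180°, θ1=270°, θ2=90°)
all 8 alternatives checked — unique.

rotate(0, 180)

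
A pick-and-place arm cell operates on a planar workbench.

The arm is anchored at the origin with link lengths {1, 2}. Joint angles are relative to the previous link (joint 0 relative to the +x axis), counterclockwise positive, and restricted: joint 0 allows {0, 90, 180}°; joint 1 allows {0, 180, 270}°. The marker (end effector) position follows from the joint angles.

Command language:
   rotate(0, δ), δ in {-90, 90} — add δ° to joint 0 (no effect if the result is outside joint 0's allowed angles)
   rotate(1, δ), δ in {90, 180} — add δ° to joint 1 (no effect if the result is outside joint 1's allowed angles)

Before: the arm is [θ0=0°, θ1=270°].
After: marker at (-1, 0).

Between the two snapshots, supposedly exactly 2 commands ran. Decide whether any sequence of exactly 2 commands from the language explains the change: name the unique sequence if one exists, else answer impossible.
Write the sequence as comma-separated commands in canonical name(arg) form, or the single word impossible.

rotate(1, 90), rotate(1, 180)

key: order matters: swapping rotate(1, 90) and rotate(1, 180) lands elsewhere
start: [θ0=0°, θ1=270°]
[1] after rotate(1, 90): [θ0=0°, θ1=0°]
[2] after rotate(1, 180): [θ0=0°, θ1=180°]
uniquely the one of 16 2-step routes that fits.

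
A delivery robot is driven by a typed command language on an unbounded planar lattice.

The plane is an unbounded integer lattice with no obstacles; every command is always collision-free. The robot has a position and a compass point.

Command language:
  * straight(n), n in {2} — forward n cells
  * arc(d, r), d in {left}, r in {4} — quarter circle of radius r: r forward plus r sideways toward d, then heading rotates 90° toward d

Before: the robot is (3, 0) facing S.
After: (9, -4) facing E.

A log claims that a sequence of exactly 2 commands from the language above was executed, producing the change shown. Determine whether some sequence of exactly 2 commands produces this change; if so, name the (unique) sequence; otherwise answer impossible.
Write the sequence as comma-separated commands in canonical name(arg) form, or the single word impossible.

key: position moved to (9,-4) AND the heading swung to E — translation plus rotation needed
t0: (3, 0) facing S
t=1 arc(left, 4) ⇒ (7, -4) facing E
t=2 straight(2) ⇒ (9, -4) facing E
no rival 2-sequence matches.

arc(left, 4), straight(2)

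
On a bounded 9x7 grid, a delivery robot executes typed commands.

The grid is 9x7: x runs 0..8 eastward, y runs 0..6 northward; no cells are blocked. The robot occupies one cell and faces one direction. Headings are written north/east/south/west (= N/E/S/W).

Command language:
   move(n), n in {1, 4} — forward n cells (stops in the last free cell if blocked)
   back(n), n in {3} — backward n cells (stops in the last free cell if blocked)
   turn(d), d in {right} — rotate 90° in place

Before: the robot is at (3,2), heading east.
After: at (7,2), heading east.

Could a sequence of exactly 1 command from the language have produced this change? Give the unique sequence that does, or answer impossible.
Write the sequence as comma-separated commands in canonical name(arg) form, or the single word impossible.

key: still facing E — the one step turns nothing
begin: at (3,2), heading east
step 1 (move(4)): at (7,2), heading east
all 4 alternatives checked — unique.

move(4)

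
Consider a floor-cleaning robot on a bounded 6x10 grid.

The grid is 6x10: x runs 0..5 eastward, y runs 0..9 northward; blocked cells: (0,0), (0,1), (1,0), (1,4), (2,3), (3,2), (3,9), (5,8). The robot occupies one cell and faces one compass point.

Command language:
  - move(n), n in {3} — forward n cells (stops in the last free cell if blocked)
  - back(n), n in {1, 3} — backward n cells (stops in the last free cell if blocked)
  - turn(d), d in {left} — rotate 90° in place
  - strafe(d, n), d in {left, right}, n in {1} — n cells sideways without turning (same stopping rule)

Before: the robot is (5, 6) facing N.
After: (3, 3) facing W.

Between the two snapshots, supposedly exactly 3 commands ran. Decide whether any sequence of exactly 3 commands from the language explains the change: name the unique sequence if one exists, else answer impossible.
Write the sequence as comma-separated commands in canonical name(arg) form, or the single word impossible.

key: position moved to (3,3) AND the heading swung to W — translation plus rotation needed
from: (5, 6) facing N
t=1 back(3) ⇒ (5, 3) facing N
t=2 turn(left) ⇒ (5, 3) facing W
t=3 move(3) ⇒ (3, 3) facing W
no other 3-command option fits: unique.

back(3), turn(left), move(3)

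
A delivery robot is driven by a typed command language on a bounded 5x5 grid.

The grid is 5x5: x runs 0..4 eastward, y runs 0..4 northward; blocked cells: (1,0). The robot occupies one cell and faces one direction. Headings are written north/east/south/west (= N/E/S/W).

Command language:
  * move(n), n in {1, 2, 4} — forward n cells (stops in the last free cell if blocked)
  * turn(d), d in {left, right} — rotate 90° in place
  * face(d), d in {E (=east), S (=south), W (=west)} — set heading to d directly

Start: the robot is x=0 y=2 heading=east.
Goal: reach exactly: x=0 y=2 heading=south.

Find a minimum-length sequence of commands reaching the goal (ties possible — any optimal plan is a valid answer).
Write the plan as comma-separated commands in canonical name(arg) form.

turn(right)

start: x=0 y=2 heading=east
1. turn(right) → x=0 y=2 heading=south
shorter routes all fall short; 1 is best.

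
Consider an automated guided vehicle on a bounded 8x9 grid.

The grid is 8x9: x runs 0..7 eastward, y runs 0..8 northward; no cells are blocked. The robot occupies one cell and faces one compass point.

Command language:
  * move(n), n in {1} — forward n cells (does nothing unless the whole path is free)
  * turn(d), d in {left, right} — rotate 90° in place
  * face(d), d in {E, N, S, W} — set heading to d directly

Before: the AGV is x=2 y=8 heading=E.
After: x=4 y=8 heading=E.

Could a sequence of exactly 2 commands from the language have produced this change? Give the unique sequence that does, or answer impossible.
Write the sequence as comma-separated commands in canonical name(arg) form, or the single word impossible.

move(1), move(1)

key: heading stays E — no command in the sequence turns
begin: x=2 y=8 heading=E
t=1 move(1) ⇒ x=3 y=8 heading=E
t=2 move(1) ⇒ x=4 y=8 heading=E
uniquely the one of 49 2-step routes that fits.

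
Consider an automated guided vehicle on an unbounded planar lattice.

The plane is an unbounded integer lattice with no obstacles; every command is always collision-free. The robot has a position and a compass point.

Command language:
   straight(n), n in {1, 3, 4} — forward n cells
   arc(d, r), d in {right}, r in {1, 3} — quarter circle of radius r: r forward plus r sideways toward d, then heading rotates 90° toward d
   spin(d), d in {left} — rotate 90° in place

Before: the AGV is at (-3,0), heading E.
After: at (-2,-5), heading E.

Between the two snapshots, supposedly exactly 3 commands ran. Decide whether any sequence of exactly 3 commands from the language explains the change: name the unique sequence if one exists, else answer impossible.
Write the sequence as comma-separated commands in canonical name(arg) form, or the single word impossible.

arc(right, 1), straight(4), spin(left)

key: still facing E at the end — net rotation zero over 3 steps
initial: at (-3,0), heading E
t=1 arc(right, 1) ⇒ at (-2,-1), heading S
t=2 straight(4) ⇒ at (-2,-5), heading S
t=3 spin(left) ⇒ at (-2,-5), heading E
no rival 3-sequence matches.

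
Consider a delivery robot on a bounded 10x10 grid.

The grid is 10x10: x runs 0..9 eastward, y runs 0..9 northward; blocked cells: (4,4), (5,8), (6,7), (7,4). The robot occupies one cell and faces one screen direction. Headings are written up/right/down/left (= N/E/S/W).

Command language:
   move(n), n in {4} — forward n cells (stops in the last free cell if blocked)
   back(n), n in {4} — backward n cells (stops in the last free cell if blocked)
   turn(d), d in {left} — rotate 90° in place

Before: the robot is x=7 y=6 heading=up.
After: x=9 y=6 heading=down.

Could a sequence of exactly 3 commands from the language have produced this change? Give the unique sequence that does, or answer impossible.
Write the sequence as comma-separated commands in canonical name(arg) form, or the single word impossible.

turn(left), back(4), turn(left)

key: back(4) runs into the grid edge before its full distance
initial: x=7 y=6 heading=up
step 1 (turn(left)): x=7 y=6 heading=left
step 2 (back(4)): x=9 y=6 heading=left
step 3 (turn(left)): x=9 y=6 heading=down
no other 3-command option fits: unique.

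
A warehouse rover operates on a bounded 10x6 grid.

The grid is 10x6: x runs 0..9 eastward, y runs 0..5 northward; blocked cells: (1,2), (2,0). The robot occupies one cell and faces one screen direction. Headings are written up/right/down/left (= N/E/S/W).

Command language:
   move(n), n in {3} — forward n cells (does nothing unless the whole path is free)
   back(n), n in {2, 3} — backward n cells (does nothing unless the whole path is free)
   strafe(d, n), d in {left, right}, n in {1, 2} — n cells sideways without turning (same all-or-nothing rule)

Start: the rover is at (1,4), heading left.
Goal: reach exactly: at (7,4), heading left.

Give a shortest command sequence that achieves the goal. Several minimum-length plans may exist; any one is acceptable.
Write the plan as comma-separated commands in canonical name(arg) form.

initial: at (1,4), heading left
step 1 (back(3)): at (4,4), heading left
step 2 (back(3)): at (7,4), heading left
no 1-step plan works, so 2 is optimal.

back(3), back(3)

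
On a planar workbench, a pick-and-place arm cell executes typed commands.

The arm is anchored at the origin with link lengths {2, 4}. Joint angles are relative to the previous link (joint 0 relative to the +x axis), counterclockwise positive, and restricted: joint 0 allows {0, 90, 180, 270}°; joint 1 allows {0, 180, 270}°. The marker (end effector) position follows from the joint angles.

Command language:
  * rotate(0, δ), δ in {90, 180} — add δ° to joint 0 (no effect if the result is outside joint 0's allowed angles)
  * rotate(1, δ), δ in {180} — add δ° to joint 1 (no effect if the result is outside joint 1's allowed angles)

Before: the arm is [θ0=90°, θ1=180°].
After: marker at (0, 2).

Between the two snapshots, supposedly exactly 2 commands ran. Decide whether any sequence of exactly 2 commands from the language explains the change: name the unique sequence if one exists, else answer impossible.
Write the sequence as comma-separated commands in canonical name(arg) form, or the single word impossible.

from: [θ0=90°, θ1=180°]
[1] after rotate(0, 90): [θ0=180°, θ1=180°]
[2] after rotate(0, 90): [θ0=270°, θ1=180°]
uniquely the one of 9 2-step routes that fits.

rotate(0, 90), rotate(0, 90)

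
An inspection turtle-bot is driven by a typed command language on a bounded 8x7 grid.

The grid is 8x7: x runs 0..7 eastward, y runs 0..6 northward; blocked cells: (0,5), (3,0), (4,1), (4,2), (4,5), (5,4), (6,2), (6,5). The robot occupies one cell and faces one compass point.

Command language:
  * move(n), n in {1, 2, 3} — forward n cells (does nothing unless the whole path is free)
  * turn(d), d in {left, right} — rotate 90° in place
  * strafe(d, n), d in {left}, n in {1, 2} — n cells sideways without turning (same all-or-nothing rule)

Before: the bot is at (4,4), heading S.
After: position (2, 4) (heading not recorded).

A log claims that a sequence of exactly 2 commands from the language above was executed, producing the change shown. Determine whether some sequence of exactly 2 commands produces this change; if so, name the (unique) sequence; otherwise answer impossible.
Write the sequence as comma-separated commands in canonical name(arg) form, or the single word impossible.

key: running move(2) before turn(right) would end elsewhere — order is forced
initial: at (4,4), heading S
[1] after turn(right): at (4,4), heading W
[2] after move(2): at (2,4), heading W
no other 2-command option fits: unique.

turn(right), move(2)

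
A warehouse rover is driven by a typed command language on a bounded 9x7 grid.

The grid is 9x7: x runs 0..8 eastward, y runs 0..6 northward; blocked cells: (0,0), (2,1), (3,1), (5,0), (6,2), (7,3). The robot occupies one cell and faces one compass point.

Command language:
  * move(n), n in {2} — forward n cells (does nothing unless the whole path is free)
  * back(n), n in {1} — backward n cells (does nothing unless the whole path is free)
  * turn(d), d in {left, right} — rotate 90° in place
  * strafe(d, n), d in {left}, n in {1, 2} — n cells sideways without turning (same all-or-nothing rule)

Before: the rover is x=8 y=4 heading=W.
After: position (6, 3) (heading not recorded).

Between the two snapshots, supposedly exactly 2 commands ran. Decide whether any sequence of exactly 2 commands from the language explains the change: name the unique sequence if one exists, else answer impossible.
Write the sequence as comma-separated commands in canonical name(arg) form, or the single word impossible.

move(2), strafe(left, 1)

key: running strafe(left, 1) before move(2) would end elsewhere — order is forced
from: x=8 y=4 heading=W
[1] after move(2): x=6 y=4 heading=W
[2] after strafe(left, 1): x=6 y=3 heading=W
uniquely the one of 36 2-step routes that fits.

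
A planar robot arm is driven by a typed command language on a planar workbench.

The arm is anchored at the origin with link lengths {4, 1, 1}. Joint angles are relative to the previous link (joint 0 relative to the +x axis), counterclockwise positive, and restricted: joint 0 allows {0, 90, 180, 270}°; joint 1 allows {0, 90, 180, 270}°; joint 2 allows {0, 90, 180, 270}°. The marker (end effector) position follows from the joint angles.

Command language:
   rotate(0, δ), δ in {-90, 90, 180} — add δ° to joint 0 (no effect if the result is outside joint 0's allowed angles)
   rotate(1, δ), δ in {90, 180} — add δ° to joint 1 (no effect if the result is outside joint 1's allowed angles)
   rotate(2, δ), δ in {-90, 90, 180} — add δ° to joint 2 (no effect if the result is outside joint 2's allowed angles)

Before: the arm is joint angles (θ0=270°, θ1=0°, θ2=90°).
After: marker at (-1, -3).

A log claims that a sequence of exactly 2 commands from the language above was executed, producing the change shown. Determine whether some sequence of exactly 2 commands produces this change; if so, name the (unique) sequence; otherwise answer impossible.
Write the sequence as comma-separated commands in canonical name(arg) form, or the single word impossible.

t0: joint angles (θ0=270°, θ1=0°, θ2=90°)
1. rotate(1, 90) → joint angles (θ0=270°, θ1=90°, θ2=90°)
2. rotate(1, 90) → joint angles (θ0=270°, θ1=180°, θ2=90°)
no other 2-command option fits: unique.

rotate(1, 90), rotate(1, 90)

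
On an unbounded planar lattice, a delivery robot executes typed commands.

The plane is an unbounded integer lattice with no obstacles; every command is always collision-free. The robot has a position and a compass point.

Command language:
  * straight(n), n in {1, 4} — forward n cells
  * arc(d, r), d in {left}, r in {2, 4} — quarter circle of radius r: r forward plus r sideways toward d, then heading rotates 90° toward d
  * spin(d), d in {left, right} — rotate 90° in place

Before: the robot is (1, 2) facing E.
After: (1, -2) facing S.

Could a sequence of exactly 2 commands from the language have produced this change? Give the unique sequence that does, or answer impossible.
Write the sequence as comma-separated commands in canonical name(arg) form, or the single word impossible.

spin(right), straight(4)

key: cell and facing (now S) both changed — the 2 commands mix motion and turning
start: (1, 2) facing E
[1] after spin(right): (1, 2) facing S
[2] after straight(4): (1, -2) facing S
uniquely the one of 36 2-step routes that fits.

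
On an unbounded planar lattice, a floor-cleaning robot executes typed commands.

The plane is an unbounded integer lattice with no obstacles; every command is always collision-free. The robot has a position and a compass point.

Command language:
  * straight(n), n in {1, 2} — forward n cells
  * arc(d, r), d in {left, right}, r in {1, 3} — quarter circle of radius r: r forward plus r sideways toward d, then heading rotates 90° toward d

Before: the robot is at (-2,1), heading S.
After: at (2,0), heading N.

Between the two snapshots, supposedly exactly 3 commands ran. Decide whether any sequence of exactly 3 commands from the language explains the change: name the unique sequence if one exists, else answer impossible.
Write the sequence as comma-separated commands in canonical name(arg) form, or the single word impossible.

arc(left, 3), arc(left, 1), straight(1)

key: running straight(1) before arc(left, 3) would end elsewhere — order is forced
t0: at (-2,1), heading S
t=1 arc(left, 3) ⇒ at (1,-2), heading E
t=2 arc(left, 1) ⇒ at (2,-1), heading N
t=3 straight(1) ⇒ at (2,0), heading N
no other 3-command option fits: unique.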